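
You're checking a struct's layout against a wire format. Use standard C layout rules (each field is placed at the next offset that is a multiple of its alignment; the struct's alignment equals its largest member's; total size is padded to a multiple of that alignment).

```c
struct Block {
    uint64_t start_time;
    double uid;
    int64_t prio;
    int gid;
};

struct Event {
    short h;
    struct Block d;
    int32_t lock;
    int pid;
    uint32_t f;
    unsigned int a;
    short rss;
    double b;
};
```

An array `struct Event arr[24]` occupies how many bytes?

Block: start_time at 0 (size 8, align 8) → ends 8; uid at 8 (size 8, align 8) → ends 16; prio at 16 (size 8, align 8) → ends 24; gid at 24 (size 4, align 4) → ends 28; tail pad 4 to reach multiple of 8; total 32 bytes, alignment 8
h at 0 (size 2, align 2) → ends 2
pad 6 to align 8 for d
d at 8 (size 32, align 8) → ends 40
lock at 40 (size 4, align 4) → ends 44
pid at 44 (size 4, align 4) → ends 48
f at 48 (size 4, align 4) → ends 52
a at 52 (size 4, align 4) → ends 56
rss at 56 (size 2, align 2) → ends 58
pad 6 to align 8 for b
b at 64 (size 8, align 8) → ends 72
total 72 bytes, alignment 8
array of 24: 24 × 72 = 1728

1728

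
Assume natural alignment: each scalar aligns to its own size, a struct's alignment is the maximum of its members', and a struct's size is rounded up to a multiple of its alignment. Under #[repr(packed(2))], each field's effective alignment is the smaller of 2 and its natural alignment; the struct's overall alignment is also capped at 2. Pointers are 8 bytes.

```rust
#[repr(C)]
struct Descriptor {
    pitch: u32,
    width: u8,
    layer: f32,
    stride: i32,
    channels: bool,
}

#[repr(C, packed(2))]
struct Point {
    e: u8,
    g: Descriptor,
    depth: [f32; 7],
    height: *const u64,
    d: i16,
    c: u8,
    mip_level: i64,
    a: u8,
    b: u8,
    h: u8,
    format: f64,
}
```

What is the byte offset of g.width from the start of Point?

6

Descriptor: @0: pitch [4B, align 4] → 4; @4: width [1B, align 1] → 5; +3 pad (align 4); @8: layer [4B, align 4] → 12; @12: stride [4B, align 4] → 16; @16: channels [1B, align 1] → 17; +3 tail pad (align 4); size 20, align 4
@0: e [1B, align 1] → 1
+1 pad (align 2)
@2: g [20B, align 2] → 22
within Descriptor: width at 4
2 + 4 = 6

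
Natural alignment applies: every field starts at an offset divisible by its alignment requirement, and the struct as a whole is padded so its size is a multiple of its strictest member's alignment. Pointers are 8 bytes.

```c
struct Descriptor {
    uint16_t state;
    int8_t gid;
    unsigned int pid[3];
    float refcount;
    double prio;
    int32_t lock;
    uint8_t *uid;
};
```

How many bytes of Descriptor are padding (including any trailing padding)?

9

@0: state [2B, align 2] → 2
@2: gid [1B, align 1] → 3
+1 pad (align 4)
@4: pid [12B, align 4] → 16
@16: refcount [4B, align 4] → 20
+4 pad (align 8)
@24: prio [8B, align 8] → 32
@32: lock [4B, align 4] → 36
+4 pad (align 8)
@40: uid [8B, align 8] → 48
size 48, align 8
data bytes 39, size 48 → padding 9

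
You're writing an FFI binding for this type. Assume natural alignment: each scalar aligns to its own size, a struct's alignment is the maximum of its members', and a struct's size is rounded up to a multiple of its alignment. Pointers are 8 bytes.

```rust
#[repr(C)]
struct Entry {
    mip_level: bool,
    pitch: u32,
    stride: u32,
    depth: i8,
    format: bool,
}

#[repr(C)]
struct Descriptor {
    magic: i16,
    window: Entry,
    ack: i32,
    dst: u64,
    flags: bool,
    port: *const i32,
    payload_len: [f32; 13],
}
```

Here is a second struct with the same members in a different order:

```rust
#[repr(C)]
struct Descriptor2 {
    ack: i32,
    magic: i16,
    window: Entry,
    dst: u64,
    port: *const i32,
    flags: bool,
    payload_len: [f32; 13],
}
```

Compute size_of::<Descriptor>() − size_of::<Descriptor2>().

8

Entry: 0..1  mip_level  (1B, 1-aligned); 1..4  -- padding (3B); 4..8  pitch  (4B, 4-aligned); 8..12  stride  (4B, 4-aligned); 12..13  depth  (1B, 1-aligned); 13..14  format  (1B, 1-aligned); 14..16  -- tail padding (2B); sizeof = 16, alignof = 4
0..2  magic  (2B, 2-aligned)
2..4  -- padding (2B)
4..20  window  (16B, 4-aligned)
20..24  ack  (4B, 4-aligned)
24..32  dst  (8B, 8-aligned)
32..33  flags  (1B, 1-aligned)
33..40  -- padding (7B)
40..48  port  (8B, 8-aligned)
48..100  payload_len  (52B, 4-aligned)
100..104  -- tail padding (4B)
sizeof = 104, alignof = 8
— Descriptor2 —
0..4  ack  (4B, 4-aligned)
4..6  magic  (2B, 2-aligned)
6..8  -- padding (2B)
8..24  window  (16B, 4-aligned)
24..32  dst  (8B, 8-aligned)
32..40  port  (8B, 8-aligned)
40..41  flags  (1B, 1-aligned)
41..44  -- padding (3B)
44..96  payload_len  (52B, 4-aligned)
sizeof = 96, alignof = 8
104 − 96 = 8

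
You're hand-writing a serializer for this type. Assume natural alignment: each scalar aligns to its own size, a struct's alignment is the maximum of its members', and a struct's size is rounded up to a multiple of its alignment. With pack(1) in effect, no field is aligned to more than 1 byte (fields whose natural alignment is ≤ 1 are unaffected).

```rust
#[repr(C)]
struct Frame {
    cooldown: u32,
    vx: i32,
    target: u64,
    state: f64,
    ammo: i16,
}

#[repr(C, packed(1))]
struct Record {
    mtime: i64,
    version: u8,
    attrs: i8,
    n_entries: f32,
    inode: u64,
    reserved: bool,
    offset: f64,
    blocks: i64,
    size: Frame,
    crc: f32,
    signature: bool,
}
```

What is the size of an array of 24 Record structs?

1824

Frame: @0: cooldown [4B, align 4] → 4; @4: vx [4B, align 4] → 8; @8: target [8B, align 8] → 16; @16: state [8B, align 8] → 24; @24: ammo [2B, align 2] → 26; +6 tail pad (align 8); size 32, align 8
@0: mtime [8B, align 1] → 8
@8: version [1B, align 1] → 9
@9: attrs [1B, align 1] → 10
@10: n_entries [4B, align 1] → 14
@14: inode [8B, align 1] → 22
@22: reserved [1B, align 1] → 23
@23: offset [8B, align 1] → 31
@31: blocks [8B, align 1] → 39
@39: size [32B, align 1] → 71
@71: crc [4B, align 1] → 75
@75: signature [1B, align 1] → 76
size 76, align 1
array of 24: 24 × 76 = 1824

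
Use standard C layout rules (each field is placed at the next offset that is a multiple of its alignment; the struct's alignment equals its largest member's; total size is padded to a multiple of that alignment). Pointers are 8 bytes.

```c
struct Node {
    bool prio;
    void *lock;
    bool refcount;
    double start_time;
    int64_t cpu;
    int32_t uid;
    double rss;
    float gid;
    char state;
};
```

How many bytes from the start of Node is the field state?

60

@0: prio [1B, align 1] → 1
+7 pad (align 8)
@8: lock [8B, align 8] → 16
@16: refcount [1B, align 1] → 17
+7 pad (align 8)
@24: start_time [8B, align 8] → 32
@32: cpu [8B, align 8] → 40
@40: uid [4B, align 4] → 44
+4 pad (align 8)
@48: rss [8B, align 8] → 56
@56: gid [4B, align 4] → 60
@60: state [1B, align 1] → 61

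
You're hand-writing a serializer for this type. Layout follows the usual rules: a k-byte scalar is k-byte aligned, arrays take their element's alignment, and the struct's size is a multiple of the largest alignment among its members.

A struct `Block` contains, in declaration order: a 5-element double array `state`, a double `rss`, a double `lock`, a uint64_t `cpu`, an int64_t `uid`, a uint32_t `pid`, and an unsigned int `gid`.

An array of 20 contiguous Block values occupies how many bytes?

0..40  state  (40B, 8-aligned)
40..48  rss  (8B, 8-aligned)
48..56  lock  (8B, 8-aligned)
56..64  cpu  (8B, 8-aligned)
64..72  uid  (8B, 8-aligned)
72..76  pid  (4B, 4-aligned)
76..80  gid  (4B, 4-aligned)
sizeof = 80, alignof = 8
array of 20: 20 × 80 = 1600

1600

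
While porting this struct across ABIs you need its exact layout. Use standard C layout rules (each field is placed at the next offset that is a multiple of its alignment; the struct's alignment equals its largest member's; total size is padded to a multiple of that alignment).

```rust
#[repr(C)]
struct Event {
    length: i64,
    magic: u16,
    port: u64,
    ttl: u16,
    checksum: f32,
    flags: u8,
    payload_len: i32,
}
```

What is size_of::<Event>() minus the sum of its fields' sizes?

11

length at 0 (size 8, align 8) → ends 8
magic at 8 (size 2, align 2) → ends 10
pad 6 to align 8 for port
port at 16 (size 8, align 8) → ends 24
ttl at 24 (size 2, align 2) → ends 26
pad 2 to align 4 for checksum
checksum at 28 (size 4, align 4) → ends 32
flags at 32 (size 1, align 1) → ends 33
pad 3 to align 4 for payload_len
payload_len at 36 (size 4, align 4) → ends 40
total 40 bytes, alignment 8
data bytes 29, size 40 → padding 11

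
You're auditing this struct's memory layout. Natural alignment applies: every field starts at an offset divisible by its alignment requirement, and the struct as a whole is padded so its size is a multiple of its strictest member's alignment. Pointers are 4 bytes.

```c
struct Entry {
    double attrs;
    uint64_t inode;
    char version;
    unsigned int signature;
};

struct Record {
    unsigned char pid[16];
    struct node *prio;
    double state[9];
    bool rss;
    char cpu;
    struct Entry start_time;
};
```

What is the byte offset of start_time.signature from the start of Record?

124

Entry: @0: attrs [8B, align 8] → 8; @8: inode [8B, align 8] → 16; @16: version [1B, align 1] → 17; +3 pad (align 4); @20: signature [4B, align 4] → 24; size 24, align 8
@0: pid [16B, align 1] → 16
@16: prio [4B, align 4] → 20
+4 pad (align 8)
@24: state [72B, align 8] → 96
@96: rss [1B, align 1] → 97
@97: cpu [1B, align 1] → 98
+6 pad (align 8)
@104: start_time [24B, align 8] → 128
within Entry: signature at 20
104 + 20 = 124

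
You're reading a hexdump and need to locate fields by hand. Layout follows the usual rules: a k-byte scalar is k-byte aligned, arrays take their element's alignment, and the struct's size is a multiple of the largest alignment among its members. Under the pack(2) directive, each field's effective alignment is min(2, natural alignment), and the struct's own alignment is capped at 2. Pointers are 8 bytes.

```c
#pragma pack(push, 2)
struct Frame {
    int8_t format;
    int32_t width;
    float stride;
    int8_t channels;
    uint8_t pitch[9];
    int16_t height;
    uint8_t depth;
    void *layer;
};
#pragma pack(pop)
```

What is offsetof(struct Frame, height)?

format at 0 (size 1, align 1) → ends 1
pad 1 to align 2 for width
width at 2 (size 4, align 2) → ends 6
stride at 6 (size 4, align 2) → ends 10
channels at 10 (size 1, align 1) → ends 11
pitch at 11 (size 9, align 1) → ends 20
height at 20 (size 2, align 2) → ends 22

20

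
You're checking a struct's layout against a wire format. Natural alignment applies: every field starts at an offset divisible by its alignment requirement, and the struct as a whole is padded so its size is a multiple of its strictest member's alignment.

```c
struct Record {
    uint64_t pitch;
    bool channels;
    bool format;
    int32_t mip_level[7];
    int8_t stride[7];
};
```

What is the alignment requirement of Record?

8

member alignments: pitch=8, channels=1, format=1, mip_level=4, stride=1
max = 8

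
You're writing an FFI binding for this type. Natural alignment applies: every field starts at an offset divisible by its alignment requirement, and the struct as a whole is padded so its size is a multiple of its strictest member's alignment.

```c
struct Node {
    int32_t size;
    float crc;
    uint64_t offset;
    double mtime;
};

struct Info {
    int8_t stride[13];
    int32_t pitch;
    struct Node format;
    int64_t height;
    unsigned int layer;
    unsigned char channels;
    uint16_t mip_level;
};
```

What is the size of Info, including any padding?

Node: 0..4  size  (4B, 4-aligned); 4..8  crc  (4B, 4-aligned); 8..16  offset  (8B, 8-aligned); 16..24  mtime  (8B, 8-aligned); sizeof = 24, alignof = 8
0..13  stride  (13B, 1-aligned)
13..16  -- padding (3B)
16..20  pitch  (4B, 4-aligned)
20..24  -- padding (4B)
24..48  format  (24B, 8-aligned)
48..56  height  (8B, 8-aligned)
56..60  layer  (4B, 4-aligned)
60..61  channels  (1B, 1-aligned)
61..62  -- padding (1B)
62..64  mip_level  (2B, 2-aligned)
sizeof = 64, alignof = 8

64 bytes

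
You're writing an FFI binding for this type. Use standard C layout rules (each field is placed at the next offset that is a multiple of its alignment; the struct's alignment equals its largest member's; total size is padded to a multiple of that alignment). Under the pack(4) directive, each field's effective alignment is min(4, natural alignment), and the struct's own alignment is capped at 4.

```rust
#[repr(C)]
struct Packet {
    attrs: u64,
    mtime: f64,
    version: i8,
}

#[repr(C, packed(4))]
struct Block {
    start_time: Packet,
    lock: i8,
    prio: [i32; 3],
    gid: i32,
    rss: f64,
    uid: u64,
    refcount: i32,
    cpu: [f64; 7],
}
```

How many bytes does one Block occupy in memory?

Packet: 0..8  attrs  (8B, 8-aligned); 8..16  mtime  (8B, 8-aligned); 16..17  version  (1B, 1-aligned); 17..24  -- tail padding (7B); sizeof = 24, alignof = 8
0..24  start_time  (24B, 4-aligned)
24..25  lock  (1B, 1-aligned)
25..28  -- padding (3B)
28..40  prio  (12B, 4-aligned)
40..44  gid  (4B, 4-aligned)
44..52  rss  (8B, 4-aligned)
52..60  uid  (8B, 4-aligned)
60..64  refcount  (4B, 4-aligned)
64..120  cpu  (56B, 4-aligned)
sizeof = 120, alignof = 4

120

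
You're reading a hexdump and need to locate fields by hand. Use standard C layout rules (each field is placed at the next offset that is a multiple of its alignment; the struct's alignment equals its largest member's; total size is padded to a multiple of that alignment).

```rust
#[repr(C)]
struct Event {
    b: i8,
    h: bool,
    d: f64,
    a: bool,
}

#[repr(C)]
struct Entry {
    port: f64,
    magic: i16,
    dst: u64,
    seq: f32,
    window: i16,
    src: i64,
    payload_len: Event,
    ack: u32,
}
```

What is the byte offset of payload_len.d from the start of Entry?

48

Event: @0: b [1B, align 1] → 1; @1: h [1B, align 1] → 2; +6 pad (align 8); @8: d [8B, align 8] → 16; @16: a [1B, align 1] → 17; +7 tail pad (align 8); size 24, align 8
@0: port [8B, align 8] → 8
@8: magic [2B, align 2] → 10
+6 pad (align 8)
@16: dst [8B, align 8] → 24
@24: seq [4B, align 4] → 28
@28: window [2B, align 2] → 30
+2 pad (align 8)
@32: src [8B, align 8] → 40
@40: payload_len [24B, align 8] → 64
within Event: d at 8
40 + 8 = 48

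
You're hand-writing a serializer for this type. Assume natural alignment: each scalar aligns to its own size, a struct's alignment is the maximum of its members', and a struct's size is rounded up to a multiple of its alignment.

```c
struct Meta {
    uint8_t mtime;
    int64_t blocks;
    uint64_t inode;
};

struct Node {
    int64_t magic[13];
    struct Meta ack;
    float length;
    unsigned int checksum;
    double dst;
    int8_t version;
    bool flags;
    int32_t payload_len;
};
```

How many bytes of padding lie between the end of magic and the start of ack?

Meta: @0: mtime [1B, align 1] → 1; +7 pad (align 8); @8: blocks [8B, align 8] → 16; @16: inode [8B, align 8] → 24; size 24, align 8
@0: magic [104B, align 8] → 104
@104: ack [24B, align 8] → 128

0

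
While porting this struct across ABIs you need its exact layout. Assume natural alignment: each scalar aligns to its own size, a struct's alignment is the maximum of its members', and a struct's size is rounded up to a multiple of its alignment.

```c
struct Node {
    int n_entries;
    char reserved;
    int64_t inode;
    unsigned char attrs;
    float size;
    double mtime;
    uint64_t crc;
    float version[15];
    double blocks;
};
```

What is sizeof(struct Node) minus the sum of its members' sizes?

0..4  n_entries  (4B, 4-aligned)
4..5  reserved  (1B, 1-aligned)
5..8  -- padding (3B)
8..16  inode  (8B, 8-aligned)
16..17  attrs  (1B, 1-aligned)
17..20  -- padding (3B)
20..24  size  (4B, 4-aligned)
24..32  mtime  (8B, 8-aligned)
32..40  crc  (8B, 8-aligned)
40..100  version  (60B, 4-aligned)
100..104  -- padding (4B)
104..112  blocks  (8B, 8-aligned)
sizeof = 112, alignof = 8
data bytes 102, size 112 → padding 10

10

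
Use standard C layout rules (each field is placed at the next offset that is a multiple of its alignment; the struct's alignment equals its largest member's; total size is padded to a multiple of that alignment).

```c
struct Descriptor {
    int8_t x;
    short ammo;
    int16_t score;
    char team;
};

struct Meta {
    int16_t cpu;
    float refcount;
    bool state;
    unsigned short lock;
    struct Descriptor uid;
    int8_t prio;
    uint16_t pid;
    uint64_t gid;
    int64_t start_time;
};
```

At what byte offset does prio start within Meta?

20

Descriptor: @0: x [1B, align 1] → 1; +1 pad (align 2); @2: ammo [2B, align 2] → 4; @4: score [2B, align 2] → 6; @6: team [1B, align 1] → 7; +1 tail pad (align 2); size 8, align 2
@0: cpu [2B, align 2] → 2
+2 pad (align 4)
@4: refcount [4B, align 4] → 8
@8: state [1B, align 1] → 9
+1 pad (align 2)
@10: lock [2B, align 2] → 12
@12: uid [8B, align 2] → 20
@20: prio [1B, align 1] → 21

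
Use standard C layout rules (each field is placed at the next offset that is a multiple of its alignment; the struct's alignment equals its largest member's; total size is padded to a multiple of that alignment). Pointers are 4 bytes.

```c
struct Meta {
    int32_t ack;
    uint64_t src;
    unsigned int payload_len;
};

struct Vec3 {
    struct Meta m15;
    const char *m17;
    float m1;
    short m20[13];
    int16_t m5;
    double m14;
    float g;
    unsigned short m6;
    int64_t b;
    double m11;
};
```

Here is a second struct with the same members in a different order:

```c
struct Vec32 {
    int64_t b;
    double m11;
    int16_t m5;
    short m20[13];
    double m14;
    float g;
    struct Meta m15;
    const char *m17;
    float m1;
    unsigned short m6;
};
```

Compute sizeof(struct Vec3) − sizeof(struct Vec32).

Meta: @0: ack [4B, align 4] → 4; +4 pad (align 8); @8: src [8B, align 8] → 16; @16: payload_len [4B, align 4] → 20; +4 tail pad (align 8); size 24, align 8
@0: m15 [24B, align 8] → 24
@24: m17 [4B, align 4] → 28
@28: m1 [4B, align 4] → 32
@32: m20 [26B, align 2] → 58
@58: m5 [2B, align 2] → 60
+4 pad (align 8)
@64: m14 [8B, align 8] → 72
@72: g [4B, align 4] → 76
@76: m6 [2B, align 2] → 78
+2 pad (align 8)
@80: b [8B, align 8] → 88
@88: m11 [8B, align 8] → 96
size 96, align 8
— Vec32 —
@0: b [8B, align 8] → 8
@8: m11 [8B, align 8] → 16
@16: m5 [2B, align 2] → 18
@18: m20 [26B, align 2] → 44
+4 pad (align 8)
@48: m14 [8B, align 8] → 56
@56: g [4B, align 4] → 60
+4 pad (align 8)
@64: m15 [24B, align 8] → 88
@88: m17 [4B, align 4] → 92
@92: m1 [4B, align 4] → 96
@96: m6 [2B, align 2] → 98
+6 tail pad (align 8)
size 104, align 8
96 − 104 = -8

-8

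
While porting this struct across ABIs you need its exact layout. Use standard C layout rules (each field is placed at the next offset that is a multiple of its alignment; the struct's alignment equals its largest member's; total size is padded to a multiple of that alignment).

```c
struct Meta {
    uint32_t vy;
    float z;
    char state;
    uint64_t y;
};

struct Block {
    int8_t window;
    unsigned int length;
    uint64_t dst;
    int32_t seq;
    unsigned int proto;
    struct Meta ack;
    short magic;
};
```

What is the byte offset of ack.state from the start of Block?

Meta: 0..4  vy  (4B, 4-aligned); 4..8  z  (4B, 4-aligned); 8..9  state  (1B, 1-aligned); 9..16  -- padding (7B); 16..24  y  (8B, 8-aligned); sizeof = 24, alignof = 8
0..1  window  (1B, 1-aligned)
1..4  -- padding (3B)
4..8  length  (4B, 4-aligned)
8..16  dst  (8B, 8-aligned)
16..20  seq  (4B, 4-aligned)
20..24  proto  (4B, 4-aligned)
24..48  ack  (24B, 8-aligned)
within Meta: state at 8
24 + 8 = 32

32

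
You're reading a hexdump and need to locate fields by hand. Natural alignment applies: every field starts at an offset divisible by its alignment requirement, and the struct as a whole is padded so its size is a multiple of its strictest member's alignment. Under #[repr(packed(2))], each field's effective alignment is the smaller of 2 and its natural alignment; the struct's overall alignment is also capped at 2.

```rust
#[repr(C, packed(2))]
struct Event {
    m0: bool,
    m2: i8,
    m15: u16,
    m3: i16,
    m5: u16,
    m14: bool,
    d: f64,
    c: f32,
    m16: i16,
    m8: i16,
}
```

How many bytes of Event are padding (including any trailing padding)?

1

0..1  m0  (1B, 1-aligned)
1..2  m2  (1B, 1-aligned)
2..4  m15  (2B, 2-aligned)
4..6  m3  (2B, 2-aligned)
6..8  m5  (2B, 2-aligned)
8..9  m14  (1B, 1-aligned)
9..10  -- padding (1B)
10..18  d  (8B, 2-aligned)
18..22  c  (4B, 2-aligned)
22..24  m16  (2B, 2-aligned)
24..26  m8  (2B, 2-aligned)
sizeof = 26, alignof = 2
data bytes 25, size 26 → padding 1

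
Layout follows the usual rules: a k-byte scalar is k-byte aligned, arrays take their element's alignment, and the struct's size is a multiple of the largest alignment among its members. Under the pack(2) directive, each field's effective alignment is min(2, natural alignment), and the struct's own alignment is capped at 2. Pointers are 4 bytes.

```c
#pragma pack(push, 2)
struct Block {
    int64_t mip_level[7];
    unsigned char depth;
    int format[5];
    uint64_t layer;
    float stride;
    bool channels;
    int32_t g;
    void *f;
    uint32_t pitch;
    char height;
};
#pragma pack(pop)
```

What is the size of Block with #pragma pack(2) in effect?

@0: mip_level [56B, align 2] → 56
@56: depth [1B, align 1] → 57
+1 pad (align 2)
@58: format [20B, align 2] → 78
@78: layer [8B, align 2] → 86
@86: stride [4B, align 2] → 90
@90: channels [1B, align 1] → 91
+1 pad (align 2)
@92: g [4B, align 2] → 96
@96: f [4B, align 2] → 100
@100: pitch [4B, align 2] → 104
@104: height [1B, align 1] → 105
+1 tail pad (align 2)
size 106, align 2

106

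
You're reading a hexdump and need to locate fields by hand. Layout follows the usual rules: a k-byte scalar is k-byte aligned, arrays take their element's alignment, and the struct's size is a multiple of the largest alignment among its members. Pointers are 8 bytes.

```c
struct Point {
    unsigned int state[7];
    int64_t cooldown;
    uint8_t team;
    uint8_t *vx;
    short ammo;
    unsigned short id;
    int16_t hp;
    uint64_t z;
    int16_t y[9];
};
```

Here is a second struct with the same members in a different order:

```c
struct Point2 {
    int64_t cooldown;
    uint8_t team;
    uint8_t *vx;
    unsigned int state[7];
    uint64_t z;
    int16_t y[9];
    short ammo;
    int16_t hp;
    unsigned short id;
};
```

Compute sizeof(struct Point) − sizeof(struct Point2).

0..28  state  (28B, 4-aligned)
28..32  -- padding (4B)
32..40  cooldown  (8B, 8-aligned)
40..41  team  (1B, 1-aligned)
41..48  -- padding (7B)
48..56  vx  (8B, 8-aligned)
56..58  ammo  (2B, 2-aligned)
58..60  id  (2B, 2-aligned)
60..62  hp  (2B, 2-aligned)
62..64  -- padding (2B)
64..72  z  (8B, 8-aligned)
72..90  y  (18B, 2-aligned)
90..96  -- tail padding (6B)
sizeof = 96, alignof = 8
— Point2 —
0..8  cooldown  (8B, 8-aligned)
8..9  team  (1B, 1-aligned)
9..16  -- padding (7B)
16..24  vx  (8B, 8-aligned)
24..52  state  (28B, 4-aligned)
52..56  -- padding (4B)
56..64  z  (8B, 8-aligned)
64..82  y  (18B, 2-aligned)
82..84  ammo  (2B, 2-aligned)
84..86  hp  (2B, 2-aligned)
86..88  id  (2B, 2-aligned)
sizeof = 88, alignof = 8
96 − 88 = 8

8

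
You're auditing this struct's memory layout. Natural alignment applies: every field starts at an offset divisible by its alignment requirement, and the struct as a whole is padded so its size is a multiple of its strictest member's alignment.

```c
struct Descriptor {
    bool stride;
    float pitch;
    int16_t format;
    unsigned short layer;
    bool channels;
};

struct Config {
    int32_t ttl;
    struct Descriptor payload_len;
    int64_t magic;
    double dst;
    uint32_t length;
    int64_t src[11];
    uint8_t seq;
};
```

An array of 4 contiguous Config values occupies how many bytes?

Descriptor: 0..1  stride  (1B, 1-aligned); 1..4  -- padding (3B); 4..8  pitch  (4B, 4-aligned); 8..10  format  (2B, 2-aligned); 10..12  layer  (2B, 2-aligned); 12..13  channels  (1B, 1-aligned); 13..16  -- tail padding (3B); sizeof = 16, alignof = 4
0..4  ttl  (4B, 4-aligned)
4..20  payload_len  (16B, 4-aligned)
20..24  -- padding (4B)
24..32  magic  (8B, 8-aligned)
32..40  dst  (8B, 8-aligned)
40..44  length  (4B, 4-aligned)
44..48  -- padding (4B)
48..136  src  (88B, 8-aligned)
136..137  seq  (1B, 1-aligned)
137..144  -- tail padding (7B)
sizeof = 144, alignof = 8
array of 4: 4 × 144 = 576

576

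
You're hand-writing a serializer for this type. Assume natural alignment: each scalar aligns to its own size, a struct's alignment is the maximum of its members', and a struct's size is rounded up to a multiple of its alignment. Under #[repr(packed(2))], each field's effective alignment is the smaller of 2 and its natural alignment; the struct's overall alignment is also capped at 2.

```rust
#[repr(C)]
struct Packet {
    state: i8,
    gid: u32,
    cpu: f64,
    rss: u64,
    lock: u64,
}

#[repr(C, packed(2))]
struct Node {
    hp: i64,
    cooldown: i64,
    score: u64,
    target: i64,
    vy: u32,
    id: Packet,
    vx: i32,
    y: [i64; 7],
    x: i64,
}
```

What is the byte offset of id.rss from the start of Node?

52

Packet: 0..1  state  (1B, 1-aligned); 1..4  -- padding (3B); 4..8  gid  (4B, 4-aligned); 8..16  cpu  (8B, 8-aligned); 16..24  rss  (8B, 8-aligned); 24..32  lock  (8B, 8-aligned); sizeof = 32, alignof = 8
0..8  hp  (8B, 2-aligned)
8..16  cooldown  (8B, 2-aligned)
16..24  score  (8B, 2-aligned)
24..32  target  (8B, 2-aligned)
32..36  vy  (4B, 2-aligned)
36..68  id  (32B, 2-aligned)
within Packet: rss at 16
36 + 16 = 52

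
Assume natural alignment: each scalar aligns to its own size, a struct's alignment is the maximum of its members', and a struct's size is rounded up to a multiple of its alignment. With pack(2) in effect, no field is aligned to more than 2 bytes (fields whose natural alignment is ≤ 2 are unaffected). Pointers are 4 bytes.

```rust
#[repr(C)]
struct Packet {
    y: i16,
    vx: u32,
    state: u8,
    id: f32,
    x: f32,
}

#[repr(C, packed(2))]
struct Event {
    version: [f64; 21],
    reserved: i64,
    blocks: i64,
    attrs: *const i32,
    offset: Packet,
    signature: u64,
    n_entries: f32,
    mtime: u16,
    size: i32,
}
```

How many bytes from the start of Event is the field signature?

208

Packet: 0..2  y  (2B, 2-aligned); 2..4  -- padding (2B); 4..8  vx  (4B, 4-aligned); 8..9  state  (1B, 1-aligned); 9..12  -- padding (3B); 12..16  id  (4B, 4-aligned); 16..20  x  (4B, 4-aligned); sizeof = 20, alignof = 4
0..168  version  (168B, 2-aligned)
168..176  reserved  (8B, 2-aligned)
176..184  blocks  (8B, 2-aligned)
184..188  attrs  (4B, 2-aligned)
188..208  offset  (20B, 2-aligned)
208..216  signature  (8B, 2-aligned)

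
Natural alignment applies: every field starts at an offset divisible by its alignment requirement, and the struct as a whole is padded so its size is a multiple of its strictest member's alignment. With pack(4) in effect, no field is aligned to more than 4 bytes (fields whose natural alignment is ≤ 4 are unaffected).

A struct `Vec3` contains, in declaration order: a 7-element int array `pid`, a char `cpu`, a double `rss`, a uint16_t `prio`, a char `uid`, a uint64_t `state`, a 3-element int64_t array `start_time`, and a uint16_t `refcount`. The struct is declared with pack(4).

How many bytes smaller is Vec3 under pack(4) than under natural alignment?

natural layout:
  @0: pid [28B, align 4] → 28
  @28: cpu [1B, align 1] → 29
  +3 pad (align 8)
  @32: rss [8B, align 8] → 40
  @40: prio [2B, align 2] → 42
  @42: uid [1B, align 1] → 43
  +5 pad (align 8)
  @48: state [8B, align 8] → 56
  @56: start_time [24B, align 8] → 80
  @80: refcount [2B, align 2] → 82
  +6 tail pad (align 8)
  size 88, align 8
packed(4) layout:
  @0: pid [28B, align 4] → 28
  @28: cpu [1B, align 1] → 29
  +3 pad (align 4)
  @32: rss [8B, align 4] → 40
  @40: prio [2B, align 2] → 42
  @42: uid [1B, align 1] → 43
  +1 pad (align 4)
  @44: state [8B, align 4] → 52
  @52: start_time [24B, align 4] → 76
  @76: refcount [2B, align 2] → 78
  +2 tail pad (align 4)
  size 80, align 4
88 − 80 = 8

8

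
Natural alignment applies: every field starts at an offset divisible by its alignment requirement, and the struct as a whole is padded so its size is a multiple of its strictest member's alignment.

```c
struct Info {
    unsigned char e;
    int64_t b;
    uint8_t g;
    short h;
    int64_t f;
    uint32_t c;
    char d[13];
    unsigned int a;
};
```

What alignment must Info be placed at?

8

member alignments: e=1, b=8, g=1, h=2, f=8, c=4, d=1, a=4
max = 8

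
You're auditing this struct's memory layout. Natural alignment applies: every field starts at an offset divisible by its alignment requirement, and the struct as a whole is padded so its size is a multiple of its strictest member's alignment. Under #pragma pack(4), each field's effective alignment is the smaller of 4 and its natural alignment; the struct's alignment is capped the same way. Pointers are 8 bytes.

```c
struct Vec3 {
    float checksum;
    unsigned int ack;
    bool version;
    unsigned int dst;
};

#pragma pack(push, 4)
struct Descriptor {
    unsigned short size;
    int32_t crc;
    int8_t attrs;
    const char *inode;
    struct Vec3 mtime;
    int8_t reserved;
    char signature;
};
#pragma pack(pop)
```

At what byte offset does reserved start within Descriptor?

36

Vec3: @0: checksum [4B, align 4] → 4; @4: ack [4B, align 4] → 8; @8: version [1B, align 1] → 9; +3 pad (align 4); @12: dst [4B, align 4] → 16; size 16, align 4
@0: size [2B, align 2] → 2
+2 pad (align 4)
@4: crc [4B, align 4] → 8
@8: attrs [1B, align 1] → 9
+3 pad (align 4)
@12: inode [8B, align 4] → 20
@20: mtime [16B, align 4] → 36
@36: reserved [1B, align 1] → 37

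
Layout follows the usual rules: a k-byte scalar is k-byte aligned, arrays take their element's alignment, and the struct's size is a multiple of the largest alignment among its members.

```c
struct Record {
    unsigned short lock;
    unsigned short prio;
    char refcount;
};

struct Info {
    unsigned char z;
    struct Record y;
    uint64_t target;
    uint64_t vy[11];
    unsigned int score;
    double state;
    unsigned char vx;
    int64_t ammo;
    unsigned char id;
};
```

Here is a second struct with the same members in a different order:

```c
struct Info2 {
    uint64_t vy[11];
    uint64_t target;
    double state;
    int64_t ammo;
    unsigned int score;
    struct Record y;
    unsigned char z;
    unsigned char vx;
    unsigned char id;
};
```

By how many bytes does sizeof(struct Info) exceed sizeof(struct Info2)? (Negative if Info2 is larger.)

Record: 0..2  lock  (2B, 2-aligned); 2..4  prio  (2B, 2-aligned); 4..5  refcount  (1B, 1-aligned); 5..6  -- tail padding (1B); sizeof = 6, alignof = 2
0..1  z  (1B, 1-aligned)
1..2  -- padding (1B)
2..8  y  (6B, 2-aligned)
8..16  target  (8B, 8-aligned)
16..104  vy  (88B, 8-aligned)
104..108  score  (4B, 4-aligned)
108..112  -- padding (4B)
112..120  state  (8B, 8-aligned)
120..121  vx  (1B, 1-aligned)
121..128  -- padding (7B)
128..136  ammo  (8B, 8-aligned)
136..137  id  (1B, 1-aligned)
137..144  -- tail padding (7B)
sizeof = 144, alignof = 8
— Info2 —
0..88  vy  (88B, 8-aligned)
88..96  target  (8B, 8-aligned)
96..104  state  (8B, 8-aligned)
104..112  ammo  (8B, 8-aligned)
112..116  score  (4B, 4-aligned)
116..122  y  (6B, 2-aligned)
122..123  z  (1B, 1-aligned)
123..124  vx  (1B, 1-aligned)
124..125  id  (1B, 1-aligned)
125..128  -- tail padding (3B)
sizeof = 128, alignof = 8
144 − 128 = 16

16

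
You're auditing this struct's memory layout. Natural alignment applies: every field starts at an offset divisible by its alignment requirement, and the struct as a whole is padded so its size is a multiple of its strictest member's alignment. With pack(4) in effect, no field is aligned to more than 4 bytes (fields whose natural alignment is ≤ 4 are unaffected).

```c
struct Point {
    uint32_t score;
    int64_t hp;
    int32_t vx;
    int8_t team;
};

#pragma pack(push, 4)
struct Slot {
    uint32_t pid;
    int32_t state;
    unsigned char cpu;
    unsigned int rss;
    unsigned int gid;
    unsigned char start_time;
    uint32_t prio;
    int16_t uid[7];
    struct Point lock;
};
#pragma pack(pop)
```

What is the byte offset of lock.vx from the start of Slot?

60

Point: score at 0 (size 4, align 4) → ends 4; pad 4 to align 8 for hp; hp at 8 (size 8, align 8) → ends 16; vx at 16 (size 4, align 4) → ends 20; team at 20 (size 1, align 1) → ends 21; tail pad 3 to reach multiple of 8; total 24 bytes, alignment 8
pid at 0 (size 4, align 4) → ends 4
state at 4 (size 4, align 4) → ends 8
cpu at 8 (size 1, align 1) → ends 9
pad 3 to align 4 for rss
rss at 12 (size 4, align 4) → ends 16
gid at 16 (size 4, align 4) → ends 20
start_time at 20 (size 1, align 1) → ends 21
pad 3 to align 4 for prio
prio at 24 (size 4, align 4) → ends 28
uid at 28 (size 14, align 2) → ends 42
pad 2 to align 4 for lock
lock at 44 (size 24, align 4) → ends 68
within Point: vx at 16
44 + 16 = 60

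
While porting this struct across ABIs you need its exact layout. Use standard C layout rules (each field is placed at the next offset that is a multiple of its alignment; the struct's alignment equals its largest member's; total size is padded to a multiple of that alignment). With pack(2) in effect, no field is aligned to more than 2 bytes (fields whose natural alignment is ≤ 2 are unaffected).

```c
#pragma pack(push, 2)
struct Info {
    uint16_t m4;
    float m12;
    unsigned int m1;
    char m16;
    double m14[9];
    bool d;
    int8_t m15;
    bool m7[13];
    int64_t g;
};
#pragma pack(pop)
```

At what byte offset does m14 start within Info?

12

@0: m4 [2B, align 2] → 2
@2: m12 [4B, align 2] → 6
@6: m1 [4B, align 2] → 10
@10: m16 [1B, align 1] → 11
+1 pad (align 2)
@12: m14 [72B, align 2] → 84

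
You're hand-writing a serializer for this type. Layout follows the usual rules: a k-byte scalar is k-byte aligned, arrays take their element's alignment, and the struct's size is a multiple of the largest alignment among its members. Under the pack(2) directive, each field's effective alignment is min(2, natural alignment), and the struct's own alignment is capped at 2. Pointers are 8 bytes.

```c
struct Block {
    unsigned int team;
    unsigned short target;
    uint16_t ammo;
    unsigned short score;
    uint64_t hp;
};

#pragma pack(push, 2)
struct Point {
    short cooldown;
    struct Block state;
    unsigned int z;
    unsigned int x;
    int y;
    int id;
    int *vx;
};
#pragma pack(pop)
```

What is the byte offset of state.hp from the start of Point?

Block: 0..4  team  (4B, 4-aligned); 4..6  target  (2B, 2-aligned); 6..8  ammo  (2B, 2-aligned); 8..10  score  (2B, 2-aligned); 10..16  -- padding (6B); 16..24  hp  (8B, 8-aligned); sizeof = 24, alignof = 8
0..2  cooldown  (2B, 2-aligned)
2..26  state  (24B, 2-aligned)
within Block: hp at 16
2 + 16 = 18

18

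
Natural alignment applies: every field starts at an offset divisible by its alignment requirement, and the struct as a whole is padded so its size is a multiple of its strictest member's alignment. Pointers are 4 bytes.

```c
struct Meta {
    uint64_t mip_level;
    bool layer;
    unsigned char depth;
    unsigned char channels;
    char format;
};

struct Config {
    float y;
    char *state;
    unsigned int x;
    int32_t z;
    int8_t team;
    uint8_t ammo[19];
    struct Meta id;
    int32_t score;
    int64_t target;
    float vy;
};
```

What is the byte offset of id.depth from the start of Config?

49

Meta: 0..8  mip_level  (8B, 8-aligned); 8..9  layer  (1B, 1-aligned); 9..10  depth  (1B, 1-aligned); 10..11  channels  (1B, 1-aligned); 11..12  format  (1B, 1-aligned); 12..16  -- tail padding (4B); sizeof = 16, alignof = 8
0..4  y  (4B, 4-aligned)
4..8  state  (4B, 4-aligned)
8..12  x  (4B, 4-aligned)
12..16  z  (4B, 4-aligned)
16..17  team  (1B, 1-aligned)
17..36  ammo  (19B, 1-aligned)
36..40  -- padding (4B)
40..56  id  (16B, 8-aligned)
within Meta: depth at 9
40 + 9 = 49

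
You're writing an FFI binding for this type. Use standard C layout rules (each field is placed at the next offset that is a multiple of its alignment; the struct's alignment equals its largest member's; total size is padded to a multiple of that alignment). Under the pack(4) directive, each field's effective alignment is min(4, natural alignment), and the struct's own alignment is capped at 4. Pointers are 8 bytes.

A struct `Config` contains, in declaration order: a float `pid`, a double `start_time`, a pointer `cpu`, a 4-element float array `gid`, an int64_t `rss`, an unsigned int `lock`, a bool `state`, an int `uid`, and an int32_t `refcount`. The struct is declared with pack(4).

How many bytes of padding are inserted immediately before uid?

3

0..4  pid  (4B, 4-aligned)
4..12  start_time  (8B, 4-aligned)
12..20  cpu  (8B, 4-aligned)
20..36  gid  (16B, 4-aligned)
36..44  rss  (8B, 4-aligned)
44..48  lock  (4B, 4-aligned)
48..49  state  (1B, 1-aligned)
49..52  -- padding (3B)
52..56  uid  (4B, 4-aligned)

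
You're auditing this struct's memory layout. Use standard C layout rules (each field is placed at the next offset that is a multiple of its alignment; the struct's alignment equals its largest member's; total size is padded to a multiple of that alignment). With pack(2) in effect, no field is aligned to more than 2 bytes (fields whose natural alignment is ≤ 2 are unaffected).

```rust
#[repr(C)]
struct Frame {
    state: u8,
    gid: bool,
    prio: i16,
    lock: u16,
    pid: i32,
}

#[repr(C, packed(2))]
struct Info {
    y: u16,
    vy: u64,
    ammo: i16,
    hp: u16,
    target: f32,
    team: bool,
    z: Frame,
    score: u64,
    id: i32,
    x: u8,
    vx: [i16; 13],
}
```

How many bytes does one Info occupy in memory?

72 bytes

Frame: 0..1  state  (1B, 1-aligned); 1..2  gid  (1B, 1-aligned); 2..4  prio  (2B, 2-aligned); 4..6  lock  (2B, 2-aligned); 6..8  -- padding (2B); 8..12  pid  (4B, 4-aligned); sizeof = 12, alignof = 4
0..2  y  (2B, 2-aligned)
2..10  vy  (8B, 2-aligned)
10..12  ammo  (2B, 2-aligned)
12..14  hp  (2B, 2-aligned)
14..18  target  (4B, 2-aligned)
18..19  team  (1B, 1-aligned)
19..20  -- padding (1B)
20..32  z  (12B, 2-aligned)
32..40  score  (8B, 2-aligned)
40..44  id  (4B, 2-aligned)
44..45  x  (1B, 1-aligned)
45..46  -- padding (1B)
46..72  vx  (26B, 2-aligned)
sizeof = 72, alignof = 2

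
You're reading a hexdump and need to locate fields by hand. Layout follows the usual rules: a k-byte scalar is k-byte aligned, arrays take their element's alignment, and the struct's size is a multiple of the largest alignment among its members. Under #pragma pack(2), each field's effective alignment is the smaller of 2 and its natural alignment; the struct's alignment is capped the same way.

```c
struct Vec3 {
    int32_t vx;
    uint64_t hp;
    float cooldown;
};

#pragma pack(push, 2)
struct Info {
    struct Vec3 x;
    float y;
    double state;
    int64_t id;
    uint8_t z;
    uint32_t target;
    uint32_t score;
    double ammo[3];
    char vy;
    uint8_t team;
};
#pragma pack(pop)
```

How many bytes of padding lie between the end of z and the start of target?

1

Vec3: @0: vx [4B, align 4] → 4; +4 pad (align 8); @8: hp [8B, align 8] → 16; @16: cooldown [4B, align 4] → 20; +4 tail pad (align 8); size 24, align 8
@0: x [24B, align 2] → 24
@24: y [4B, align 2] → 28
@28: state [8B, align 2] → 36
@36: id [8B, align 2] → 44
@44: z [1B, align 1] → 45
+1 pad (align 2)
@46: target [4B, align 2] → 50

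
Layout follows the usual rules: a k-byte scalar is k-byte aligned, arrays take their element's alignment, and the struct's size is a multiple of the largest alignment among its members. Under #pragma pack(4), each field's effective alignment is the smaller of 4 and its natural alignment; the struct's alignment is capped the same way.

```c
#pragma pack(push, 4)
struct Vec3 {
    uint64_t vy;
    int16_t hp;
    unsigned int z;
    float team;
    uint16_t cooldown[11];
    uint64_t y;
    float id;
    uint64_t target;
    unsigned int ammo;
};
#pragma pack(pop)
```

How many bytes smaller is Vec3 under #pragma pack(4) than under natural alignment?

natural layout:
  vy at 0 (size 8, align 8) → ends 8
  hp at 8 (size 2, align 2) → ends 10
  pad 2 to align 4 for z
  z at 12 (size 4, align 4) → ends 16
  team at 16 (size 4, align 4) → ends 20
  cooldown at 20 (size 22, align 2) → ends 42
  pad 6 to align 8 for y
  y at 48 (size 8, align 8) → ends 56
  id at 56 (size 4, align 4) → ends 60
  pad 4 to align 8 for target
  target at 64 (size 8, align 8) → ends 72
  ammo at 72 (size 4, align 4) → ends 76
  tail pad 4 to reach multiple of 8
  total 80 bytes, alignment 8
packed(4) layout:
  vy at 0 (size 8, align 4) → ends 8
  hp at 8 (size 2, align 2) → ends 10
  pad 2 to align 4 for z
  z at 12 (size 4, align 4) → ends 16
  team at 16 (size 4, align 4) → ends 20
  cooldown at 20 (size 22, align 2) → ends 42
  pad 2 to align 4 for y
  y at 44 (size 8, align 4) → ends 52
  id at 52 (size 4, align 4) → ends 56
  target at 56 (size 8, align 4) → ends 64
  ammo at 64 (size 4, align 4) → ends 68
  total 68 bytes, alignment 4
80 − 68 = 12

12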